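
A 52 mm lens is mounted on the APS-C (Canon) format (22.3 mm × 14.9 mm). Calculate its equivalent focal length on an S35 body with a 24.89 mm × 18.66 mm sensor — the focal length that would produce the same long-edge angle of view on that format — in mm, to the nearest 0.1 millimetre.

Equal angle of view means equal width/f ratio, so f₂ = f₁ · (width₂/width₁) = 52 × 24.89/22.3.
f₂ = 52 × 1.11614 ≈ 58.039 mm.

58.0 mm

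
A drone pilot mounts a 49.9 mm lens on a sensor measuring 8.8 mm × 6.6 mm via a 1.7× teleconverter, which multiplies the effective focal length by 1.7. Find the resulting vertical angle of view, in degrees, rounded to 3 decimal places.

Effective focal length f = 49.9 × 1.7 = 84.83 mm.
α = 2·arctan(6.6 / (2 × 84.83)) = 2·arctan(0.03890) ≈ 4.4555°.

4.456°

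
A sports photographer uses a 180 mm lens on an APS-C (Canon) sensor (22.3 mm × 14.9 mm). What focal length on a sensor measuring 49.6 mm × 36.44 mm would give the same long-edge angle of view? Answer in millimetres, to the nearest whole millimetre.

400 mm

Equal angle of view means equal width/f ratio, so f₂ = f₁ · (width₂/width₁) = 180 × 49.6/22.3.
f₂ = 180 × 2.22422 ≈ 400.359 mm.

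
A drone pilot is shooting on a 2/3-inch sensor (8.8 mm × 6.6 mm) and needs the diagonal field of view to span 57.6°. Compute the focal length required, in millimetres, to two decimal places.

Sensor diagonal = √(8.8² + 6.6²) = √121.0000 ≈ 11.0000 mm.
From α = 2·arctan(d/2f) we get f = d / (2·tan(α/2)).
With d = 11.0000 mm and α/2 = 28.8°, tan(α/2) ≈ 0.54975, so f ≈ 11.0000 / 1.09951 ≈ 10.0045 mm.

10.00 mm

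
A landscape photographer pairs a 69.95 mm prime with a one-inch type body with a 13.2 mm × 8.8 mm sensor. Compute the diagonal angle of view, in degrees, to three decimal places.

Sensor diagonal = √(13.2² + 8.8²) = √251.6800 ≈ 15.8644 mm.
Angle of view α = 2·arctan(d/2f) with d = 15.8644 mm and f = 69.95 mm.
d/2f = 0.11340; arctan(0.11340) ≈ 6.4696°, so α ≈ 12.9392°.

12.939°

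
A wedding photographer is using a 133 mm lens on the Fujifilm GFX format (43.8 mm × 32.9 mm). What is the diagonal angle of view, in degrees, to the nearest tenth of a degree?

23.3°

Sensor diagonal = √(43.8² + 32.9²) = √3000.8500 ≈ 54.7800 mm.
Angle of view α = 2·arctan(d/2f) with d = 54.7800 mm and f = 133 mm.
d/2f = 0.20594; arctan(0.20594) ≈ 11.6368°, so α ≈ 23.2736°.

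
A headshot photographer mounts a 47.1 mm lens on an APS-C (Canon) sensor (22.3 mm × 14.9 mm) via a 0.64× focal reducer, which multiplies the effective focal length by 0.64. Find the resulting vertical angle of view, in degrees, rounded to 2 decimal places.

27.76°

Effective focal length f = 47.1 × 0.64 = 30.144 mm.
α = 2·arctan(14.9 / (2 × 30.144)) = 2·arctan(0.24715) ≈ 27.7646°.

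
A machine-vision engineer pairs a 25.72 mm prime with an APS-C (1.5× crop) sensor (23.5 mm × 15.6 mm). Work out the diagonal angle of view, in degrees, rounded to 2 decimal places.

Sensor diagonal = √(23.5² + 15.6²) = √795.6100 ≈ 28.2066 mm.
Angle of view α = 2·arctan(d/2f) with d = 28.2066 mm and f = 25.72 mm.
d/2f = 0.54834; arctan(0.54834) ≈ 28.7377°, so α ≈ 57.4754°.

57.48°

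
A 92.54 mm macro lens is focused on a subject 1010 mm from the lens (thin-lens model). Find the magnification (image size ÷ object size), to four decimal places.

0.1009×

Thin lens: 1/f = 1/dₒ + 1/dᵢ → 1/dᵢ = 1/92.54 − 1/1010 = 0.0098160 mm⁻¹, so dᵢ ≈ 101.8741 mm.
Magnification m = dᵢ/dₒ = 101.8741/1010 ≈ 0.10087.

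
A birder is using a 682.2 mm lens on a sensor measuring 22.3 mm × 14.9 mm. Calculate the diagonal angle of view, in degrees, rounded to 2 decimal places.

Sensor diagonal = √(22.3² + 14.9²) = √719.3000 ≈ 26.8198 mm.
Angle of view α = 2·arctan(d/2f) with d = 26.8198 mm and f = 682.2 mm.
d/2f = 0.01966; arctan(0.01966) ≈ 1.1261°, so α ≈ 2.2522°.

2.25°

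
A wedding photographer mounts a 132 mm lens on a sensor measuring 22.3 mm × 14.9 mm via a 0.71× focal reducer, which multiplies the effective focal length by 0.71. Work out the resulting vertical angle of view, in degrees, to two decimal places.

9.09°

Effective focal length f = 132 × 0.71 = 93.72 mm.
α = 2·arctan(14.9 / (2 × 93.72)) = 2·arctan(0.07949) ≈ 9.0900°.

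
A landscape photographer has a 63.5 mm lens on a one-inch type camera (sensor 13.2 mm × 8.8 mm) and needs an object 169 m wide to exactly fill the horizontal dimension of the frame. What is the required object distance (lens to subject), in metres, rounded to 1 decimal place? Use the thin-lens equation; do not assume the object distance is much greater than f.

W: 169 m = 169000 mm.
Magnification m = w/W = dᵢ/dₒ; combined with 1/f = 1/dₒ + 1/dᵢ this gives dₒ = f·(1 + W/w).
dₒ = 63.5 mm × (1 + 169000/13.2) = 63.5 × 12804.0303 ≈ 813055.924 mm = 813.056 m.

813.1 m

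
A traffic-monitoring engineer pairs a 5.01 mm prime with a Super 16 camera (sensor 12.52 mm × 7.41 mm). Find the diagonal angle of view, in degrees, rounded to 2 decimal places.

110.89°

Sensor diagonal = √(12.52² + 7.41²) = √211.6585 ≈ 14.5485 mm.
Angle of view α = 2·arctan(d/2f) with d = 14.5485 mm and f = 5.01 mm.
d/2f = 1.45194; arctan(1.45194) ≈ 55.4436°, so α ≈ 110.8872°.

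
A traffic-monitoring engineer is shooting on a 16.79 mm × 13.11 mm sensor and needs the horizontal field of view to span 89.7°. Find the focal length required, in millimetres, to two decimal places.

From α = 2·arctan(w/2f) we get f = w / (2·tan(α/2)).
With w = 16.79 mm and α/2 = 44.85°, tan(α/2) ≈ 0.99478, so f ≈ 16.79 / 1.98956 ≈ 8.4391 mm.

8.44 mm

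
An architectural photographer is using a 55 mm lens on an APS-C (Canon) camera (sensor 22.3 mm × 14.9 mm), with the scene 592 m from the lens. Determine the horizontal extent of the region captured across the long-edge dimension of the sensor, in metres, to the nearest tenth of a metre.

240.0 m

dₒ: 592 m = 592000 mm.
Similar triangles through the lens centre give W/dₒ = w/dᵢ; with 1/f = 1/dₒ + 1/dᵢ this gives W = w·(dₒ − f)/f.
W = 22.3 mm × (592000 − 55) / 55 = 22.3 × 10762.6364 ≈ 240006.791 mm = 240.007 m.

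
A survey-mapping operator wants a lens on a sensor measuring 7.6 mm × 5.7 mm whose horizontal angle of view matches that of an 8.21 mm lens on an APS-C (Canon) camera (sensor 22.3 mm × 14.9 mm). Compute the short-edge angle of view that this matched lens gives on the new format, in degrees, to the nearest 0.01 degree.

Equal horizontal AOV ⇒ f₂ = f₁ · 7.6/22.3 = 8.21 × 0.34081 ≈ 2.7980 mm.
Short-edge AOV on the new format = 2·arctan(5.7 / (2 × 2.7980)) = 2·arctan(1.01857) ≈ 91.0544°.

91.05°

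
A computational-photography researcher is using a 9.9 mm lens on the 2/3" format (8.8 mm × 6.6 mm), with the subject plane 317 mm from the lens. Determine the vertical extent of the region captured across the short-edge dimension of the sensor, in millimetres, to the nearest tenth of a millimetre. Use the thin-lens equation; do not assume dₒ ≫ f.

Similar triangles through the lens centre give W/dₒ = h/dᵢ; with 1/f = 1/dₒ + 1/dᵢ this gives W = h·(dₒ − f)/f.
W = 6.6 mm × (317 − 9.9) / 9.9 = 6.6 × 31.0202 ≈ 204.733 mm.

204.7 mm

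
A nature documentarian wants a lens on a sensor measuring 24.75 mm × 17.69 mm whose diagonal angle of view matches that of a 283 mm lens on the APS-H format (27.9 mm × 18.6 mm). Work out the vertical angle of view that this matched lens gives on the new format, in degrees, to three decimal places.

3.946°

Sensor diagonal = √(27.9² + 18.6²) = √1124.3700 ≈ 33.5316 mm.
Sensor diagonal = √(24.75² + 17.69²) = √925.4986 ≈ 30.4220 mm.
Equal diagonal AOV ⇒ f₂ = f₁ · 30.4220/33.5316 = 283 × 0.90726 ≈ 256.7555 mm.
Vertical AOV on the new format = 2·arctan(17.69 / (2 × 256.7555)) = 2·arctan(0.03445) ≈ 3.9460°.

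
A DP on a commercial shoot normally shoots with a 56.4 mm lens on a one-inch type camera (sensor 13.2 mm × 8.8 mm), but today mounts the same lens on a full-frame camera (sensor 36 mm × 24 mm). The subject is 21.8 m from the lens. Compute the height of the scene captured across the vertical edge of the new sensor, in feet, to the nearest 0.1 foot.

The focal length stays 56.4 mm; the relevant sensor dimension is now h = 24 mm. Object distance dₒ = 21.8 m = 21800 mm.
Thin-lens field height W = h·(dₒ − f)/f = 24 × (21800 − 56.4)/56.4 ≈ 9252.596 mm = 9252.596/304.8 ft = 30.3563 ft.

30.4 ft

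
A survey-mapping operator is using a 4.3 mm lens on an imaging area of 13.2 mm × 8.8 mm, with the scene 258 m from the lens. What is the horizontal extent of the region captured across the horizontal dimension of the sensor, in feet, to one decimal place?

dₒ: 258 m = 258000 mm.
Similar triangles through the lens centre give W/dₒ = w/dᵢ; with 1/f = 1/dₒ + 1/dᵢ this gives W = w·(dₒ − f)/f.
W = 13.2 mm × (258000 − 4.3) / 4.3 = 13.2 × 59999.0000 ≈ 791986.800 mm = 791986.800/304.8 ft = 2598.38 ft.

2598.4 ft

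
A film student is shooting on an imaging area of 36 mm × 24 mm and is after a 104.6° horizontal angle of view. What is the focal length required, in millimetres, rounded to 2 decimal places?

From α = 2·arctan(w/2f) we get f = w / (2·tan(α/2)).
With w = 36 mm and α/2 = 52.3°, tan(α/2) ≈ 1.29385, so f ≈ 36 / 2.58770 ≈ 13.9120 mm.

13.91 mm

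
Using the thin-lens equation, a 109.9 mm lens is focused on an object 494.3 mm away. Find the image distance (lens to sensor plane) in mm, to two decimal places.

1/dᵢ = 1/f − 1/dₒ = 1/109.9 − 1/494.3 = 0.0070761 mm⁻¹.
dᵢ = 1/0.0070761 ≈ 141.3204 mm.

141.32 mm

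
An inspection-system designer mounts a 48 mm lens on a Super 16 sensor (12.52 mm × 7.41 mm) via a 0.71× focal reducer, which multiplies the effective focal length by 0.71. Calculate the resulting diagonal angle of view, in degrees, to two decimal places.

Effective focal length f = 48 × 0.71 = 34.08 mm.
Sensor diagonal = √(12.52² + 7.41²) = √211.6585 ≈ 14.5485 mm.
α = 2·arctan(14.548 / (2 × 34.08)) = 2·arctan(0.21345) ≈ 24.0975°.

24.10°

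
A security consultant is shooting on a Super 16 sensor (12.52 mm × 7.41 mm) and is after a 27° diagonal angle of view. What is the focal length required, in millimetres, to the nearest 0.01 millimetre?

Sensor diagonal = √(12.52² + 7.41²) = √211.6585 ≈ 14.5485 mm.
From α = 2·arctan(d/2f) we get f = d / (2·tan(α/2)).
With d = 14.5485 mm and α/2 = 13.5°, tan(α/2) ≈ 0.24008, so f ≈ 14.5485 / 0.48016 ≈ 30.2994 mm.

30.30 mm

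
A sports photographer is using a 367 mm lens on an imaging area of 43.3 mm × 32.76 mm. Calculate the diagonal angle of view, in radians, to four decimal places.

Sensor diagonal = √(43.3² + 32.76²) = √2948.1076 ≈ 54.2965 mm.
Angle of view α = 2·arctan(d/2f) with d = 54.2965 mm and f = 367 mm.
d/2f = 0.07397; arctan(0.07397) ≈ 0.0738 rad, so α ≈ 0.1477 rad.

0.1477 rad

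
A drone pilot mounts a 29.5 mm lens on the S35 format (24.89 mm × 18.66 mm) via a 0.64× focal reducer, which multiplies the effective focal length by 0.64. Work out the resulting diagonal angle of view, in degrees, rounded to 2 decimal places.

Effective focal length f = 29.5 × 0.64 = 18.88 mm.
Sensor diagonal = √(24.89² + 18.66²) = √967.7077 ≈ 31.1080 mm.
α = 2·arctan(31.108 / (2 × 18.88)) = 2·arctan(0.82383) ≈ 78.9658°.

78.97°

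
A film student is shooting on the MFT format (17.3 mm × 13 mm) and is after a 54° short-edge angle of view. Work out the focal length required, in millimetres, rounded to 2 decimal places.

From α = 2·arctan(h/2f) we get f = h / (2·tan(α/2)).
With h = 13 mm and α/2 = 27°, tan(α/2) ≈ 0.50953, so f ≈ 13 / 1.01905 ≈ 12.7570 mm.

12.76 mm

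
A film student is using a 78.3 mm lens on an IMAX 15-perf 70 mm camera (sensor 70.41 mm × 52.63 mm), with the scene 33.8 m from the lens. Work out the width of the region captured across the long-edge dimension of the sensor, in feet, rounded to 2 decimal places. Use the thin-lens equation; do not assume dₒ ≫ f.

99.49 ft

dₒ: 33.8 m = 33800 mm.
Similar triangles through the lens centre give W/dₒ = w/dᵢ; with 1/f = 1/dₒ + 1/dᵢ this gives W = w·(dₒ − f)/f.
W = 70.41 mm × (33800 − 78.3) / 78.3 = 70.41 × 430.6731 ≈ 30323.690 mm = 30323.690/304.8 ft = 99.4872 ft.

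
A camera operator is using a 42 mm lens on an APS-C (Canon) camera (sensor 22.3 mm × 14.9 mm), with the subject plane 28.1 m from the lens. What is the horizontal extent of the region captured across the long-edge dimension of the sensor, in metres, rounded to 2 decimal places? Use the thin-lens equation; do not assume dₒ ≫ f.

dₒ: 28.1 m = 28100 mm.
Similar triangles through the lens centre give W/dₒ = w/dᵢ; with 1/f = 1/dₒ + 1/dᵢ this gives W = w·(dₒ − f)/f.
W = 22.3 mm × (28100 − 42) / 42 = 22.3 × 668.0476 ≈ 14897.462 mm = 14.8975 m.

14.90 m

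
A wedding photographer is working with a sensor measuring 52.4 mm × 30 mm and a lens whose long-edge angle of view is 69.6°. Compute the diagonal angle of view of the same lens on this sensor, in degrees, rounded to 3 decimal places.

77.380°

From the long-edge AOV: f = 52.4 / (2·tan(34.8°)) = 52.4 / 1.39004 ≈ 37.6969 mm.
Sensor diagonal = √(52.4² + 30²) = √3645.7600 ≈ 60.3801 mm.
Diagonal AOV = 2·arctan(60.3801 / (2 × 37.6969)) = 2·arctan(0.80086) ≈ 77.3800°.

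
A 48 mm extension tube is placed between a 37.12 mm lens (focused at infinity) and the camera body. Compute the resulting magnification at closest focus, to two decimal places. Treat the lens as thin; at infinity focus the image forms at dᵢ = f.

1.29×

The tube moves the image plane from f to f + e, so dᵢ = 37.12 + 48 = 85.12 mm. Focus is achieved when 1/f = 1/dₒ + 1/dᵢ, giving dₒ = 1/(1/f − 1/(f+e)).
Magnification m = dᵢ/dₒ = (f+e)·(1/f − 1/(f+e)) = e/f = 48/37.12 ≈ 1.2931.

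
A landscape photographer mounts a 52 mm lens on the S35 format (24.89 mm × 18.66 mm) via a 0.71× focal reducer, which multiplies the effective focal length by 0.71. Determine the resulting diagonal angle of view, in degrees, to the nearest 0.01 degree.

45.69°

Effective focal length f = 52 × 0.71 = 36.92 mm.
Sensor diagonal = √(24.89² + 18.66²) = √967.7077 ≈ 31.1080 mm.
α = 2·arctan(31.108 / (2 × 36.92)) = 2·arctan(0.42129) ≈ 45.6903°.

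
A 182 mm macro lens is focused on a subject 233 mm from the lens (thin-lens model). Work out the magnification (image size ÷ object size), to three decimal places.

Thin lens: 1/f = 1/dₒ + 1/dᵢ → 1/dᵢ = 1/182 − 1/233 = 0.0012027 mm⁻¹, so dᵢ ≈ 831.4902 mm.
Magnification m = dᵢ/dₒ = 831.4902/233 ≈ 3.56863.

3.569×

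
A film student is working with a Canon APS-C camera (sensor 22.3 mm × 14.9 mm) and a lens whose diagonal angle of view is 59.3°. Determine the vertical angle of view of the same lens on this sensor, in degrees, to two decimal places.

Sensor diagonal = √(22.3² + 14.9²) = √719.3000 ≈ 26.8198 mm.
From the diagonal AOV: f = 26.8198 / (2·tan(29.65°)) = 26.8198 / 1.13847 ≈ 23.5578 mm.
Vertical AOV = 2·arctan(14.9 / (2 × 23.5578)) = 2·arctan(0.31624) ≈ 35.0985°.

35.10°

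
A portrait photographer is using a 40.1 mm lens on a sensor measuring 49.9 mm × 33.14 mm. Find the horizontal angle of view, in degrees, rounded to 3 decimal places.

Angle of view α = 2·arctan(w/2f) with w = 49.9 mm and f = 40.1 mm.
w/2f = 0.62219; arctan(0.62219) ≈ 31.8896°, so α ≈ 63.7793°.

63.779°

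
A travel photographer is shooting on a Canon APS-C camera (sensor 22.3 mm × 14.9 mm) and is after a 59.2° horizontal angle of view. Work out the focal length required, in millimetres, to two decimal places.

From α = 2·arctan(w/2f) we get f = w / (2·tan(α/2)).
With w = 22.3 mm and α/2 = 29.6°, tan(α/2) ≈ 0.56808, so f ≈ 22.3 / 1.13616 ≈ 19.6275 mm.

19.63 mm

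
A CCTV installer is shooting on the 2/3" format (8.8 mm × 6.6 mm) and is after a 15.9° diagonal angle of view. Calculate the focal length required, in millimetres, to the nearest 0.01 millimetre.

39.38 mm

Sensor diagonal = √(8.8² + 6.6²) = √121.0000 ≈ 11.0000 mm.
From α = 2·arctan(d/2f) we get f = d / (2·tan(α/2)).
With d = 11.0000 mm and α/2 = 7.95°, tan(α/2) ≈ 0.13965, so f ≈ 11.0000 / 0.27930 ≈ 39.3839 mm.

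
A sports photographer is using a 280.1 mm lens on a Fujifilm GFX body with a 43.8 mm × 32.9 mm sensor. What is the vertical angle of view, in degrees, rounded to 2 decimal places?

Angle of view α = 2·arctan(h/2f) with h = 32.9 mm and f = 280.1 mm.
h/2f = 0.05873; arctan(0.05873) ≈ 3.3611°, so α ≈ 6.7221°.

6.72°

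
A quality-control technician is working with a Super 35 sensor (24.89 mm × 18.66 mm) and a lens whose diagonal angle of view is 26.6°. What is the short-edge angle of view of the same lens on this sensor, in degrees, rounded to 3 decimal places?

16.141°

Sensor diagonal = √(24.89² + 18.66²) = √967.7077 ≈ 31.1080 mm.
From the diagonal AOV: f = 31.1080 / (2·tan(13.3°)) = 31.1080 / 0.47278 ≈ 65.7981 mm.
Short-edge AOV = 2·arctan(18.66 / (2 × 65.7981)) = 2·arctan(0.14180) ≈ 16.1412°.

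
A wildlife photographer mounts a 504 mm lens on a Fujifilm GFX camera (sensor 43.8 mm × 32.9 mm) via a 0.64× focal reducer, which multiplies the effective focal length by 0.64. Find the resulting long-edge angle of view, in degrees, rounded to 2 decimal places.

Effective focal length f = 504 × 0.64 = 322.56 mm.
α = 2·arctan(43.8 / (2 × 322.56)) = 2·arctan(0.06789) ≈ 7.7682°.

7.77°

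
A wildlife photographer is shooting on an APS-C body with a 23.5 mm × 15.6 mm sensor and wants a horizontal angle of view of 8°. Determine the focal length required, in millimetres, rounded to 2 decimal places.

From α = 2·arctan(w/2f) we get f = w / (2·tan(α/2)).
With w = 23.5 mm and α/2 = 4°, tan(α/2) ≈ 0.06993, so f ≈ 23.5 / 0.13985 ≈ 168.0328 mm.

168.03 mm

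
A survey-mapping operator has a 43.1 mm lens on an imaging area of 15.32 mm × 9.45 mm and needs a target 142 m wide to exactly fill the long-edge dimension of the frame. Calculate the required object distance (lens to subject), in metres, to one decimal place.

W: 142 m = 142000 mm.
Magnification m = w/W = dᵢ/dₒ; combined with 1/f = 1/dₒ + 1/dᵢ this gives dₒ = f·(1 + W/w).
dₒ = 43.1 mm × (1 + 142000/15.32) = 43.1 × 9269.9295 ≈ 399533.962 mm = 399.534 m.

399.5 m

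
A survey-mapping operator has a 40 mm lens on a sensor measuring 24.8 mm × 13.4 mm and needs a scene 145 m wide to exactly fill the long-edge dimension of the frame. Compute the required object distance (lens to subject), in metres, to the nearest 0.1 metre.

233.9 m

W: 145 m = 145000 mm.
Magnification m = w/W = dᵢ/dₒ; combined with 1/f = 1/dₒ + 1/dᵢ this gives dₒ = f·(1 + W/w).
dₒ = 40 mm × (1 + 145000/24.8) = 40 × 5847.7742 ≈ 233910.968 mm = 233.911 m.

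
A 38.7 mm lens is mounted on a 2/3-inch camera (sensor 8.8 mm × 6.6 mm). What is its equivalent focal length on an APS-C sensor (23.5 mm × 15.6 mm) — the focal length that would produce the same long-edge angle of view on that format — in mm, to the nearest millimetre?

Equal angle of view means equal width/f ratio, so f₂ = f₁ · (width₂/width₁) = 38.7 × 23.5/8.8.
f₂ = 38.7 × 2.67045 ≈ 103.347 mm.

103 mm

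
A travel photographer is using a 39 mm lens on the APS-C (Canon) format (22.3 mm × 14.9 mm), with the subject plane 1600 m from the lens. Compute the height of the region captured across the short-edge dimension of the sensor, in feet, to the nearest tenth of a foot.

dₒ: 1600 m = 1.6e+06 mm.
Similar triangles through the lens centre give W/dₒ = h/dᵢ; with 1/f = 1/dₒ + 1/dᵢ this gives W = h·(dₒ − f)/f.
W = 14.9 mm × (1.6e+06 − 39) / 39 = 14.9 × 41024.6410 ≈ 611267.151 mm = 611267.151/304.8 ft = 2005.47 ft.

2005.5 ft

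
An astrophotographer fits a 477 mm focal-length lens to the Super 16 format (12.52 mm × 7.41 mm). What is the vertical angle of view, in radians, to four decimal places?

Angle of view α = 2·arctan(h/2f) with h = 7.41 mm and f = 477 mm.
h/2f = 0.00777; arctan(0.00777) ≈ 0.0078 rad, so α ≈ 0.0155 rad.

0.0155 rad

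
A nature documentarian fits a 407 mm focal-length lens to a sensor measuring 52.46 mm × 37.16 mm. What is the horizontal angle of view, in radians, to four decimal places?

0.1287 rad

Angle of view α = 2·arctan(w/2f) with w = 52.46 mm and f = 407 mm.
w/2f = 0.06445; arctan(0.06445) ≈ 0.0644 rad, so α ≈ 0.1287 rad.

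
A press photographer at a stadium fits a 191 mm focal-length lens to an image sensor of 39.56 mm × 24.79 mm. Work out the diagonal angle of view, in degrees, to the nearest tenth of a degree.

Sensor diagonal = √(39.56² + 24.79²) = √2179.5377 ≈ 46.6855 mm.
Angle of view α = 2·arctan(d/2f) with d = 46.6855 mm and f = 191 mm.
d/2f = 0.12221; arctan(0.12221) ≈ 6.9678°, so α ≈ 13.9355°.

13.9°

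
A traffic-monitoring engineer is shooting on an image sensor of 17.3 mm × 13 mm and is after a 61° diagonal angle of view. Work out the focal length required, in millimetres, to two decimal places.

Sensor diagonal = √(17.3² + 13²) = √468.2900 ≈ 21.6400 mm.
From α = 2·arctan(d/2f) we get f = d / (2·tan(α/2)).
With d = 21.6400 mm and α/2 = 30.5°, tan(α/2) ≈ 0.58905, so f ≈ 21.6400 / 1.17809 ≈ 18.3687 mm.

18.37 mm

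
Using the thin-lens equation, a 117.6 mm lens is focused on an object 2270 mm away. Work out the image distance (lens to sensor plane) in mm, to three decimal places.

124.025 mm

1/dᵢ = 1/f − 1/dₒ = 1/117.6 − 1/2270 = 0.0080629 mm⁻¹.
dᵢ = 1/0.0080629 ≈ 124.0253 mm.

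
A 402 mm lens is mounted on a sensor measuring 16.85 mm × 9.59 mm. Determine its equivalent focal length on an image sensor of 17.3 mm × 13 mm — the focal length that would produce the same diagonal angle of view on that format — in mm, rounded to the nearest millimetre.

Sensor diagonal = √(16.85² + 9.59²) = √375.8906 ≈ 19.3879 mm.
Sensor diagonal = √(17.3² + 13²) = √468.2900 ≈ 21.6400 mm.
Equal angle of view means equal diagonal/f ratio, so f₂ = f₁ · (diagonal₂/diagonal₁) = 402 × 21.6400/19.3879.
f₂ = 402 × 1.11616 ≈ 448.697 mm.

449 mm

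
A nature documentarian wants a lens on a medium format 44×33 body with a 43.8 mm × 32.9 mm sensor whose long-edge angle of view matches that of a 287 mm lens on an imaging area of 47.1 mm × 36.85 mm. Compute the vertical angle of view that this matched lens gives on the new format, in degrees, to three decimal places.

Equal long-edge AOV ⇒ f₂ = f₁ · 43.8/47.1 = 287 × 0.92994 ≈ 266.8917 mm.
Vertical AOV on the new format = 2·arctan(32.9 / (2 × 266.8917)) = 2·arctan(0.06164) ≈ 7.0540°.

7.054°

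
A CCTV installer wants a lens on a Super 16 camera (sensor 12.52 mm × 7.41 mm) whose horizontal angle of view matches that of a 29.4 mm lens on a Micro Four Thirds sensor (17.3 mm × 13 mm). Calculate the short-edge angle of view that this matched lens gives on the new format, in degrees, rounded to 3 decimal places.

Equal horizontal AOV ⇒ f₂ = f₁ · 12.52/17.3 = 29.4 × 0.72370 ≈ 21.2768 mm.
Short-edge AOV on the new format = 2·arctan(7.41 / (2 × 21.2768)) = 2·arctan(0.17413) ≈ 19.7561°.

19.756°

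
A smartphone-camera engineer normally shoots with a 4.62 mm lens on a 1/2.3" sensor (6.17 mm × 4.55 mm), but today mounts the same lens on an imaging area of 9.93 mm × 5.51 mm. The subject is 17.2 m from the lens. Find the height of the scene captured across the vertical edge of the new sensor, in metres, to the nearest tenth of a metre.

The focal length stays 4.62 mm; the relevant sensor dimension is now h = 5.51 mm. Object distance dₒ = 17.2 m = 17200 mm.
Thin-lens field height W = h·(dₒ − f)/f = 5.51 × (17200 − 4.62)/4.62 ≈ 20507.910 mm = 20.5079 m.

20.5 m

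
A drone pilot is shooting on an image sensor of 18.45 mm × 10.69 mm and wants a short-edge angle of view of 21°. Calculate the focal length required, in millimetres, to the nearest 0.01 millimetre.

28.84 mm

From α = 2·arctan(h/2f) we get f = h / (2·tan(α/2)).
With h = 10.69 mm and α/2 = 10.5°, tan(α/2) ≈ 0.18534, so f ≈ 10.69 / 0.37068 ≈ 28.8390 mm.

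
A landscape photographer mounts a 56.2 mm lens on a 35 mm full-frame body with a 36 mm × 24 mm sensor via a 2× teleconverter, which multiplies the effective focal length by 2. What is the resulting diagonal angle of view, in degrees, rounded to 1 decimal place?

21.8°

Effective focal length f = 56.2 × 2 = 112.4 mm.
Sensor diagonal = √(36² + 24²) = √1872.0000 ≈ 43.2666 mm.
α = 2·arctan(43.267 / (2 × 112.4)) = 2·arctan(0.19247) ≈ 21.7887°.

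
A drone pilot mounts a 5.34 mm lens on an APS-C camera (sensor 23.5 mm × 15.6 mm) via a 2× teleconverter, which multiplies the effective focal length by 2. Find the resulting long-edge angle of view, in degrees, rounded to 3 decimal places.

95.462°

Effective focal length f = 5.34 × 2 = 10.68 mm.
α = 2·arctan(23.5 / (2 × 10.68)) = 2·arctan(1.10019) ≈ 95.4623°.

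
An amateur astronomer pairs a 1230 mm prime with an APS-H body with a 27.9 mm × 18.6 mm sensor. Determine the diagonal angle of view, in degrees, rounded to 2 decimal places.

1.56°

Sensor diagonal = √(27.9² + 18.6²) = √1124.3700 ≈ 33.5316 mm.
Angle of view α = 2·arctan(d/2f) with d = 33.5316 mm and f = 1230 mm.
d/2f = 0.01363; arctan(0.01363) ≈ 0.7809°, so α ≈ 1.5619°.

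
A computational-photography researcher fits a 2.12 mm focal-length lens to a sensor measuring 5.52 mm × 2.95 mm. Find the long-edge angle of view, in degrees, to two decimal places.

104.94°

Angle of view α = 2·arctan(w/2f) with w = 5.52 mm and f = 2.12 mm.
w/2f = 1.30189; arctan(1.30189) ≈ 52.4716°, so α ≈ 104.9431°.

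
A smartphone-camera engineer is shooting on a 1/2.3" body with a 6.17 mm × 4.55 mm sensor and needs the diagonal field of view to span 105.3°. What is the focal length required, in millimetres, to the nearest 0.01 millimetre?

Sensor diagonal = √(6.17² + 4.55²) = √58.7714 ≈ 7.6663 mm.
From α = 2·arctan(d/2f) we get f = d / (2·tan(α/2)).
With d = 7.6663 mm and α/2 = 52.65°, tan(α/2) ≈ 1.31031, so f ≈ 7.6663 / 2.62063 ≈ 2.9253 mm.

2.93 mm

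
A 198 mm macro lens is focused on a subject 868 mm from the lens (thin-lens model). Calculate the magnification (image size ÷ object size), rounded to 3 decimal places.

0.296×

Thin lens: 1/f = 1/dₒ + 1/dᵢ → 1/dᵢ = 1/198 − 1/868 = 0.0038984 mm⁻¹, so dᵢ ≈ 256.5134 mm.
Magnification m = dᵢ/dₒ = 256.5134/868 ≈ 0.29552.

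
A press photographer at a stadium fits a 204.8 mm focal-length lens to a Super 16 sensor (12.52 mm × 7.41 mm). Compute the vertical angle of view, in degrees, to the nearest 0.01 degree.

Angle of view α = 2·arctan(h/2f) with h = 7.41 mm and f = 204.8 mm.
h/2f = 0.01809; arctan(0.01809) ≈ 1.0364°, so α ≈ 2.0728°.

2.07°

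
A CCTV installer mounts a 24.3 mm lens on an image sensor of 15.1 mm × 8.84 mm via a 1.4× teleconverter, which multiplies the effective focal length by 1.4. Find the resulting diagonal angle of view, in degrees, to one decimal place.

Effective focal length f = 24.3 × 1.4 = 34.02 mm.
Sensor diagonal = √(15.1² + 8.84²) = √306.1556 ≈ 17.4973 mm.
α = 2·arctan(17.497 / (2 × 34.02)) = 2·arctan(0.25716) ≈ 28.8436°.

28.8°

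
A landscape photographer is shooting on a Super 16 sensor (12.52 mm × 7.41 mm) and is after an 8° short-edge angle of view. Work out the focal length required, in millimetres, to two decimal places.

52.98 mm

From α = 2·arctan(h/2f) we get f = h / (2·tan(α/2)).
With h = 7.41 mm and α/2 = 4°, tan(α/2) ≈ 0.06993, so f ≈ 7.41 / 0.13985 ≈ 52.9840 mm.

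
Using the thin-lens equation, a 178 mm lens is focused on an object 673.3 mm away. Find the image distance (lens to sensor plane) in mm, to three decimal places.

1/dᵢ = 1/f − 1/dₒ = 1/178 − 1/673.3 = 0.0041328 mm⁻¹.
dᵢ = 1/0.0041328 ≈ 241.9693 mm.

241.969 mm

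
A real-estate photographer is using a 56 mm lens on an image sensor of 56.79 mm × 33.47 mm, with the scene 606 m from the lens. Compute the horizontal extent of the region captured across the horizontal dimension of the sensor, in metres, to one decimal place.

dₒ: 606 m = 606000 mm.
Similar triangles through the lens centre give W/dₒ = w/dᵢ; with 1/f = 1/dₒ + 1/dᵢ this gives W = w·(dₒ − f)/f.
W = 56.79 mm × (606000 − 56) / 56 = 56.79 × 10820.4286 ≈ 614492.139 mm = 614.492 m.

614.5 m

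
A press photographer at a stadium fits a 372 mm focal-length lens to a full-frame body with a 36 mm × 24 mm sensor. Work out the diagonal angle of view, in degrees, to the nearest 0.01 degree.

Sensor diagonal = √(36² + 24²) = √1872.0000 ≈ 43.2666 mm.
Angle of view α = 2·arctan(d/2f) with d = 43.2666 mm and f = 372 mm.
d/2f = 0.05815; arctan(0.05815) ≈ 3.3282°, so α ≈ 6.6565°.

6.66°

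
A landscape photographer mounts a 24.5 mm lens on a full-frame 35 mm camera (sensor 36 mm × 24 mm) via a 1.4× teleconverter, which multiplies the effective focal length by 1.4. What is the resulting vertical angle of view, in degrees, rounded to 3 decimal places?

38.565°

Effective focal length f = 24.5 × 1.4 = 34.3 mm.
α = 2·arctan(24 / (2 × 34.3)) = 2·arctan(0.34985) ≈ 38.5652°.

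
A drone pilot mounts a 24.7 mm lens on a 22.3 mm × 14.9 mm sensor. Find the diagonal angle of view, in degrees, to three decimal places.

Sensor diagonal = √(22.3² + 14.9²) = √719.3000 ≈ 26.8198 mm.
Angle of view α = 2·arctan(d/2f) with d = 26.8198 mm and f = 24.7 mm.
d/2f = 0.54291; arctan(0.54291) ≈ 28.4980°, so α ≈ 56.9960°.

56.996°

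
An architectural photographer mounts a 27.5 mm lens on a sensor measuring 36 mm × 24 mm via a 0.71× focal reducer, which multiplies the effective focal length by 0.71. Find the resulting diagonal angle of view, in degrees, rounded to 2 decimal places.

Effective focal length f = 27.5 × 0.71 = 19.525 mm.
Sensor diagonal = √(36² + 24²) = √1872.0000 ≈ 43.2666 mm.
α = 2·arctan(43.267 / (2 × 19.525)) = 2·arctan(1.10798) ≈ 95.8648°.

95.86°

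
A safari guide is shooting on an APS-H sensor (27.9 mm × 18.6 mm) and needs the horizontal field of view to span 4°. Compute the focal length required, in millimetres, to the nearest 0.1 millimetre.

From α = 2·arctan(w/2f) we get f = w / (2·tan(α/2)).
With w = 27.9 mm and α/2 = 2°, tan(α/2) ≈ 0.03492, so f ≈ 27.9 / 0.06984 ≈ 399.4757 mm.

399.5 mm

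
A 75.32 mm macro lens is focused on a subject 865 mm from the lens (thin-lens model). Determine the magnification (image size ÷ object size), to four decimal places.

0.0954×

Thin lens: 1/f = 1/dₒ + 1/dᵢ → 1/dᵢ = 1/75.32 − 1/865 = 0.0121206 mm⁻¹, so dᵢ ≈ 82.5041 mm.
Magnification m = dᵢ/dₒ = 82.5041/865 ≈ 0.09538.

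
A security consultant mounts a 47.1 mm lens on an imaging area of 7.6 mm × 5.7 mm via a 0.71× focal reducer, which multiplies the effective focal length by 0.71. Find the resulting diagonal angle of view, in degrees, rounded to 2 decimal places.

16.17°

Effective focal length f = 47.1 × 0.71 = 33.441 mm.
Sensor diagonal = √(7.6² + 5.7²) = √90.2500 ≈ 9.5000 mm.
α = 2·arctan(9.500 / (2 × 33.441)) = 2·arctan(0.14204) ≈ 16.1686°.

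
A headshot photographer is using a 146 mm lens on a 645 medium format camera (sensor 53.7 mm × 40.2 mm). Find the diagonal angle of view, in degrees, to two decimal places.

Sensor diagonal = √(53.7² + 40.2²) = √4499.7300 ≈ 67.0800 mm.
Angle of view α = 2·arctan(d/2f) with d = 67.0800 mm and f = 146 mm.
d/2f = 0.22973; arctan(0.22973) ≈ 12.9379°, so α ≈ 25.8757°.

25.88°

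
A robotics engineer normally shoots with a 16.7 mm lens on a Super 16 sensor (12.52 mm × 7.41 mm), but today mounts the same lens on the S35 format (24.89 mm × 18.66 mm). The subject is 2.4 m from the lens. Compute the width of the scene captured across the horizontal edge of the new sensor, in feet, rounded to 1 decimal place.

11.7 ft

The focal length stays 16.7 mm; the relevant sensor dimension is now w = 24.89 mm. Object distance dₒ = 2.4 m = 2400 mm.
Thin-lens field width W = w·(dₒ − f)/f = 24.89 × (2400 − 16.7)/16.7 ≈ 3552.116 mm = 3552.116/304.8 ft = 11.6539 ft.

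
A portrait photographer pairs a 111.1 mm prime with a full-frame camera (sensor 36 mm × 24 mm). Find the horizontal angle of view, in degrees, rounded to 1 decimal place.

18.4°

Angle of view α = 2·arctan(w/2f) with w = 36 mm and f = 111.1 mm.
w/2f = 0.16202; arctan(0.16202) ≈ 9.2029°, so α ≈ 18.4058°.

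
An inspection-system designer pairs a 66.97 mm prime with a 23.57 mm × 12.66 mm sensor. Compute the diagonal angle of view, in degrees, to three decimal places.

Sensor diagonal = √(23.57² + 12.66²) = √715.8205 ≈ 26.7548 mm.
Angle of view α = 2·arctan(d/2f) with d = 26.7548 mm and f = 66.97 mm.
d/2f = 0.19975; arctan(0.19975) ≈ 11.2963°, so α ≈ 22.5926°.

22.593°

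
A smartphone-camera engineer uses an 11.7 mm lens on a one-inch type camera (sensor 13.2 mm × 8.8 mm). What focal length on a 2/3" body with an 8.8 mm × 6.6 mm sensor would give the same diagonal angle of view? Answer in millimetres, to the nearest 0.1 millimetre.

8.1 mm

Sensor diagonal = √(13.2² + 8.8²) = √251.6800 ≈ 15.8644 mm.
Sensor diagonal = √(8.8² + 6.6²) = √121.0000 ≈ 11.0000 mm.
Equal angle of view means equal diagonal/f ratio, so f₂ = f₁ · (diagonal₂/diagonal₁) = 11.7 × 11.0000/15.8644.
f₂ = 11.7 × 0.69338 ≈ 8.112 mm.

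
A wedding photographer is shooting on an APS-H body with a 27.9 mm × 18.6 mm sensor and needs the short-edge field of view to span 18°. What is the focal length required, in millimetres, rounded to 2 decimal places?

58.72 mm

From α = 2·arctan(h/2f) we get f = h / (2·tan(α/2)).
With h = 18.6 mm and α/2 = 9°, tan(α/2) ≈ 0.15838, so f ≈ 18.6 / 0.31677 ≈ 58.7179 mm.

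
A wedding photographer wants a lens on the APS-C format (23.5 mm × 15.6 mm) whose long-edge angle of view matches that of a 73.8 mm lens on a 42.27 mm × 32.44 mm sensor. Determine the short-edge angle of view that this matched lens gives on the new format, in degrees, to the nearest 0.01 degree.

21.53°

Equal long-edge AOV ⇒ f₂ = f₁ · 23.5/42.27 = 73.8 × 0.55595 ≈ 41.0291 mm.
Short-edge AOV on the new format = 2·arctan(15.6 / (2 × 41.0291)) = 2·arctan(0.19011) ≈ 21.5280°.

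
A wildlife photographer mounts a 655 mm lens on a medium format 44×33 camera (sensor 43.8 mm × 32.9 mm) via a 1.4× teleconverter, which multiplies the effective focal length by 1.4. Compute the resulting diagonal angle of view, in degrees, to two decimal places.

Effective focal length f = 655 × 1.4 = 917 mm.
Sensor diagonal = √(43.8² + 32.9²) = √3000.8500 ≈ 54.7800 mm.
α = 2·arctan(54.780 / (2 × 917)) = 2·arctan(0.02987) ≈ 3.4217°.

3.42°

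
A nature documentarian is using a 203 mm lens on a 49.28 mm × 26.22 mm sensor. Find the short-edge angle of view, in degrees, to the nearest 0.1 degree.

Angle of view α = 2·arctan(h/2f) with h = 26.22 mm and f = 203 mm.
h/2f = 0.06458; arctan(0.06458) ≈ 3.6951°, so α ≈ 7.3902°.

7.4°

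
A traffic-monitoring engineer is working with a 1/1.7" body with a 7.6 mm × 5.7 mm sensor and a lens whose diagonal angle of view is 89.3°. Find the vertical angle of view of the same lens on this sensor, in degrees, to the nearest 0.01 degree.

61.31°

Sensor diagonal = √(7.6² + 5.7²) = √90.2500 ≈ 9.5000 mm.
From the diagonal AOV: f = 9.5000 / (2·tan(44.65°)) = 9.5000 / 1.97571 ≈ 4.8084 mm.
Vertical AOV = 2·arctan(5.7 / (2 × 4.8084)) = 2·arctan(0.59271) ≈ 61.3116°.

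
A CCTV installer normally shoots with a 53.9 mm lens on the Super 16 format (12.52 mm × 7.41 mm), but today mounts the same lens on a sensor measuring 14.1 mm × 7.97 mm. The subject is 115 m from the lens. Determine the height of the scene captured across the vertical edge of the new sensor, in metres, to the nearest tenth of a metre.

The focal length stays 53.9 mm; the relevant sensor dimension is now h = 7.97 mm. Object distance dₒ = 115 m = 115000 mm.
Thin-lens field height W = h·(dₒ − f)/f = 7.97 × (115000 − 53.9)/53.9 ≈ 16996.668 mm = 16.9967 m.

17.0 m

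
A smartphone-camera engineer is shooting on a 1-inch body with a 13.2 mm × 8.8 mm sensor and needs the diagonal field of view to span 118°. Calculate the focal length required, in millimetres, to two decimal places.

4.77 mm

Sensor diagonal = √(13.2² + 8.8²) = √251.6800 ≈ 15.8644 mm.
From α = 2·arctan(d/2f) we get f = d / (2·tan(α/2)).
With d = 15.8644 mm and α/2 = 59°, tan(α/2) ≈ 1.66428, so f ≈ 15.8644 / 3.32856 ≈ 4.7662 mm.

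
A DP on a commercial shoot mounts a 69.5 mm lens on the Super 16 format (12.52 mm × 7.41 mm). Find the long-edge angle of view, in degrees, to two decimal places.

10.29°

Angle of view α = 2·arctan(w/2f) with w = 12.52 mm and f = 69.5 mm.
w/2f = 0.09007; arctan(0.09007) ≈ 5.1469°, so α ≈ 10.2937°.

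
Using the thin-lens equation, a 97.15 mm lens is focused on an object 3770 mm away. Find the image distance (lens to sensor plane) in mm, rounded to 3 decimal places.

1/dᵢ = 1/f − 1/dₒ = 1/97.15 − 1/3770 = 0.0100281 mm⁻¹.
dᵢ = 1/0.0100281 ≈ 99.7197 mm.

99.720 mm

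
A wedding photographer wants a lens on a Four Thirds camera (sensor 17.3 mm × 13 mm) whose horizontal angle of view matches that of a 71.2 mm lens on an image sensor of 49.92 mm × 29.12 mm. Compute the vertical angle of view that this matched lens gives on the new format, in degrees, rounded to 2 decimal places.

29.52°

Equal horizontal AOV ⇒ f₂ = f₁ · 17.3/49.92 = 71.2 × 0.34655 ≈ 24.6747 mm.
Vertical AOV on the new format = 2·arctan(13 / (2 × 24.6747)) = 2·arctan(0.26343) ≈ 29.5161°.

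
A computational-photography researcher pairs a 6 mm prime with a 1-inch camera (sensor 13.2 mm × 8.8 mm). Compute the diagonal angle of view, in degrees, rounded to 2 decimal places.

Sensor diagonal = √(13.2² + 8.8²) = √251.6800 ≈ 15.8644 mm.
Angle of view α = 2·arctan(d/2f) with d = 15.8644 mm and f = 6 mm.
d/2f = 1.32204; arctan(1.32204) ≈ 52.8958°, so α ≈ 105.7916°.

105.79°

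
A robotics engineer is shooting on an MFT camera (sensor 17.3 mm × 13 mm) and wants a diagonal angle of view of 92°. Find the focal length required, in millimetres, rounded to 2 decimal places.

10.45 mm

Sensor diagonal = √(17.3² + 13²) = √468.2900 ≈ 21.6400 mm.
From α = 2·arctan(d/2f) we get f = d / (2·tan(α/2)).
With d = 21.6400 mm and α/2 = 46°, tan(α/2) ≈ 1.03553, so f ≈ 21.6400 / 2.07106 ≈ 10.4488 mm.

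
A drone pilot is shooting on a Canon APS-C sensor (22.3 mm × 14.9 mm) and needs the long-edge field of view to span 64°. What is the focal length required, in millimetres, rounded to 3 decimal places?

17.844 mm

From α = 2·arctan(w/2f) we get f = w / (2·tan(α/2)).
With w = 22.3 mm and α/2 = 32°, tan(α/2) ≈ 0.62487, so f ≈ 22.3 / 1.24974 ≈ 17.8437 mm.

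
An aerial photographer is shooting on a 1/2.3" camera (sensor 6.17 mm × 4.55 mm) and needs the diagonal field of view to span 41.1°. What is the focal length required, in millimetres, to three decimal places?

10.225 mm

Sensor diagonal = √(6.17² + 4.55²) = √58.7714 ≈ 7.6663 mm.
From α = 2·arctan(d/2f) we get f = d / (2·tan(α/2)).
With d = 7.6663 mm and α/2 = 20.55°, tan(α/2) ≈ 0.37488, so f ≈ 7.6663 / 0.74976 ≈ 10.2249 mm.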